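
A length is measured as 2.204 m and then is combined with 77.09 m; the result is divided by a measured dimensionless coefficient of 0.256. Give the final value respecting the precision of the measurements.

3.10 × 10^2 m

2.204 m + 77.09 m = 79.294 m; the sum is limited to 2 decimal places (4 s.f.).
Carrying full precision, 79.294 ÷ 0.256 = 309.7421875 m; 0.256 has 3 s.f., so the result keeps min(4, 3) = 3 s.f.
Rounded to 3 significant figures: 3.10 × 10^2 m.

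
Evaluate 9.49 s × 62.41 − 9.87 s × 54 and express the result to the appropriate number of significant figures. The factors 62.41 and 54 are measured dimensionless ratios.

6 × 10¹ s

9.49 × 62.41 = 592.2709 → 592 s (3 s.f., last digit at the 10^0 place).
9.87 × 54 = 532.98 → 5.3 × 10² s (2 s.f., last digit at the 10^1 place).
Difference: 59.2909 s; keep the coarser place, 10^1.
Result: 6 × 10¹ s.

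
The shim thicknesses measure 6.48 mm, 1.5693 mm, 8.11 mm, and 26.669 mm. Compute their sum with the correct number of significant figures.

6.48 mm + 1.5693 mm + 8.11 mm + 26.669 mm = 42.8283 mm.
Addition/subtraction keeps the fewest decimal places: 6.48 → 2 decimal places, 1.5693 → 4 decimal places, 8.11 → 2 decimal places, 26.669 → 3 decimal places; limit is 2.
Rounded to 2 decimal places: 42.83 mm.

42.83 mm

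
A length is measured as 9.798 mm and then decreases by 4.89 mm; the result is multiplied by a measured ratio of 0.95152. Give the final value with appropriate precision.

9.798 mm − 4.89 mm = 4.908 mm; the difference is limited to 2 decimal places (3 s.f.).
Carrying full precision, 4.908 × 0.95152 = 4.67006016 mm; 0.95152 has 5 s.f., so the result keeps min(3, 5) = 3 s.f.
Rounded to 3 significant figures: 4.67 mm.

4.67 mm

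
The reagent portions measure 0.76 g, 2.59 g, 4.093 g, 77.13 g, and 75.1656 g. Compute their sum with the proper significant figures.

0.76 g + 2.59 g + 4.093 g + 77.13 g + 75.1656 g = 159.7386 g.
Addition/subtraction keeps the fewest decimal places: 0.76 → 2 decimal places, 2.59 → 2 decimal places, 4.093 → 3 decimal places, 77.13 → 2 decimal places, 75.1656 → 4 decimal places; limit is 2.
Rounded to 2 decimal places: 159.74 g.

159.74 g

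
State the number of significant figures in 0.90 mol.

2

0.90: leading zeros are not significant; trailing zeros after a decimal point are significant.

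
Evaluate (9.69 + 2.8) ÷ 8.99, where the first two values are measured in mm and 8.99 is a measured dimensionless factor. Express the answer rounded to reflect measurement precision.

9.69 mm + 2.8 mm = 12.49 mm; the sum is limited to 1 decimal place (3 s.f.).
Carrying full precision, 12.49 ÷ 8.99 = 1.3893214683… mm; 8.99 has 3 s.f., so the result keeps min(3, 3) = 3 s.f.
Rounded to 3 significant figures: 1.39 mm.

1.39 mm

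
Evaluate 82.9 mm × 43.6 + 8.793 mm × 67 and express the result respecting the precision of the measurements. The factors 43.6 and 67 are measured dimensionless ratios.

82.9 × 43.6 = 3614.44 → 3.61 × 10³ mm (3 s.f., last digit at the 10^1 place).
8.793 × 67 = 589.131 → 5.9 × 10² mm (2 s.f., last digit at the 10^1 place).
Sum: 4203.571 mm; keep the coarser place, 10^1.
Result: 4.20 × 10³ mm.

4.20 × 10³ mm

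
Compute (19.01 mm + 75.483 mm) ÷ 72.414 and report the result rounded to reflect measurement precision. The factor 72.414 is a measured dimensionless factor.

19.01 mm + 75.483 mm = 94.493 mm; the sum is limited to 2 decimal places (4 s.f.).
Carrying full precision, 94.493 ÷ 72.414 = 1.30489960505… mm; 72.414 has 5 s.f., so the result keeps min(4, 5) = 4 s.f.
Rounded to 4 significant figures: 1.305 mm.

1.305 mm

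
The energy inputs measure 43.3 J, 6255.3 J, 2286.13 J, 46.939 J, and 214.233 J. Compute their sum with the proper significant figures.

8845.9 J

43.3 J + 6255.3 J + 2286.13 J + 46.939 J + 214.233 J = 8845.902 J.
Addition/subtraction keeps the fewest decimal places: 43.3 → 1 decimal place, 6255.3 → 1 decimal place, 2286.13 → 2 decimal places, 46.939 → 3 decimal places, 214.233 → 3 decimal places; limit is 1.
Rounded to 1 decimal place: 8845.9 J.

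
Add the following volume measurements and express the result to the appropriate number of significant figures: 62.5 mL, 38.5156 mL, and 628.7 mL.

62.5 mL + 38.5156 mL + 628.7 mL = 729.7156 mL.
Addition/subtraction keeps the fewest decimal places: 62.5 → 1 decimal place, 38.5156 → 4 decimal places, 628.7 → 1 decimal place; limit is 1.
Rounded to 1 decimal place: 729.7 mL.

729.7 mL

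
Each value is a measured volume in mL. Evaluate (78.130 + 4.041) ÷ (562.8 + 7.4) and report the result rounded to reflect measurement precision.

78.130 + 4.041 = 82.171, limited to 3 d.p. → 5 s.f.; 562.8 + 7.4 = 570.2, limited to 1 d.p. → 4 s.f.
Carrying full precision, 82.171 ÷ 570.2 = 0.144109084532…; keep min(5, 4) = 4 s.f.
Rounded to 4 significant figures: 1.441 × 10^-1.

1.441 × 10^-1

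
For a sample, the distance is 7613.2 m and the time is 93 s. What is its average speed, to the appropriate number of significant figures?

82 m/s

average speed = 7613.2 m ÷ 93 s = 81.8623655914… m/s.
7613.2 has 5 significant figures; 93 has 2.
Division/multiplication keeps the fewest: 2 significant figures.
Rounded: 82 m/s.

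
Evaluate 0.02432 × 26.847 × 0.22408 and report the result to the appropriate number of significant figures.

0.1463

0.02432 × 26.847 × 0.22408 = 0.146306098483…
Multiplication/division keeps the fewest significant figures: 0.02432 → 4 s.f., 26.847 → 5 s.f., 0.22408 → 5 s.f.; limit is 4.
Rounded to 4 significant figures: 0.1463.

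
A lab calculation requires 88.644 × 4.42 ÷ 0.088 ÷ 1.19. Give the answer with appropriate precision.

88.644 × 4.42 ÷ 0.088 ÷ 1.19 = 3741.46753247…
Multiplication/division keeps the fewest significant figures: 88.644 → 5 s.f., 4.42 → 3 s.f., 0.088 → 2 s.f., 1.19 → 3 s.f.; limit is 2.
Rounded to 2 significant figures: 3.7 × 10³.

3.7 × 10³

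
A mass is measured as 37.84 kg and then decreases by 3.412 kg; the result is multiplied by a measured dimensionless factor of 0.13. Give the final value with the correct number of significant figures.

4.5 kg

37.84 kg − 3.412 kg = 34.428 kg; the difference is limited to 2 decimal places (4 s.f.).
Carrying full precision, 34.428 × 0.13 = 4.47564 kg; 0.13 has 2 s.f., so the result keeps min(4, 2) = 2 s.f.
Rounded to 2 significant figures: 4.5 kg.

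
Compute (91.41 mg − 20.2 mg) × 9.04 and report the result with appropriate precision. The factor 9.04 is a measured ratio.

91.41 mg − 20.2 mg = 71.21 mg; the difference is limited to 1 decimal place (3 s.f.).
Carrying full precision, 71.21 × 9.04 = 643.7384 mg; 9.04 has 3 s.f., so the result keeps min(3, 3) = 3 s.f.
Rounded to 3 significant figures: 644 mg.

644 mg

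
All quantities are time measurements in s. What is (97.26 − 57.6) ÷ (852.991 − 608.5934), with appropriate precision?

97.26 − 57.6 = 39.66, limited to 1 d.p. → 3 s.f.; 852.991 − 608.5934 = 244.3976, limited to 3 d.p. → 6 s.f.
Carrying full precision, 39.66 ÷ 244.3976 = 0.162276552634…; keep min(3, 6) = 3 s.f.
Rounded to 3 significant figures: 0.162.

0.162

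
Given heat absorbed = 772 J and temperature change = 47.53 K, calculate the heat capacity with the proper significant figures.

16.2 J/K

heat capacity = 772 J ÷ 47.53 K = 16.242373238… J/K.
772 has 3 significant figures; 47.53 has 4.
Division/multiplication keeps the fewest: 3 significant figures.
Rounded: 16.2 J/K.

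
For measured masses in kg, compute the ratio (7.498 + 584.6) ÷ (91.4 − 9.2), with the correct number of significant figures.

7.20

7.498 + 584.6 = 592.098, limited to 1 d.p. → 4 s.f.; 91.4 − 9.2 = 82.2, limited to 1 d.p. → 3 s.f.
Carrying full precision, 592.098 ÷ 82.2 = 7.20313868613…; keep min(4, 3) = 3 s.f.
Rounded to 3 significant figures: 7.20.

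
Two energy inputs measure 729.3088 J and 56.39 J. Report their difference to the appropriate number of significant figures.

729.3088 J − 56.39 J = 672.9188 J.
Addition/subtraction keeps the fewest decimal places: 729.3088 → 4 decimal places, 56.39 → 2 decimal places; limit is 2.
Rounded to 2 decimal places: 672.92 J.

672.92 J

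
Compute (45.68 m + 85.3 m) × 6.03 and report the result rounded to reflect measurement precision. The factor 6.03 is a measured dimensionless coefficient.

45.68 m + 85.3 m = 130.98 m; the sum is limited to 1 decimal place (4 s.f.).
Carrying full precision, 130.98 × 6.03 = 789.8094 m; 6.03 has 3 s.f., so the result keeps min(4, 3) = 3 s.f.
Rounded to 3 significant figures: 790. m.

790. m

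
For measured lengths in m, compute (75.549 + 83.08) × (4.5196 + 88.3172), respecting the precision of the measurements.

14727 m²

75.549 + 83.08 = 158.629, limited to 2 d.p. → 5 s.f.; 4.5196 + 88.3172 = 92.8368, limited to 4 d.p. → 6 s.f.
Carrying full precision, 158.629 × 92.8368 = 14726.6087472; keep min(5, 6) = 5 s.f.
Rounded to 5 significant figures: 14727 m².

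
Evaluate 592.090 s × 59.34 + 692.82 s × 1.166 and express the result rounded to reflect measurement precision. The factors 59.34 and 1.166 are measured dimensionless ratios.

592.090 × 59.34 = 35134.6206 → 3.513 × 10^4 s (4 s.f., last digit at the 10^1 place).
692.82 × 1.166 = 807.82812 → 807.8 s (4 s.f., last digit at the 10^-1 place).
Sum: 35942.44872 s; keep the coarser place, 10^1.
Result: 3.594 × 10^4 s.

3.594 × 10^4 s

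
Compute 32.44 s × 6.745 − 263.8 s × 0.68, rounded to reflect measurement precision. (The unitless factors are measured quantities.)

4 × 10^1 s

32.44 × 6.745 = 218.8078 → 218.8 s (4 s.f., last digit at the 10^-1 place).
263.8 × 0.68 = 179.384 → 1.8 × 10^2 s (2 s.f., last digit at the 10^1 place).
Difference: 39.4238 s; keep the coarser place, 10^1.
Result: 4 × 10^1 s.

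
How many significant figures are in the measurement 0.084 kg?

0.084: leading zeros are not significant.

2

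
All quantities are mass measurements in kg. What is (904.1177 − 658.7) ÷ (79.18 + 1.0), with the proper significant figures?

3.06

904.1177 − 658.7 = 245.4177, limited to 1 d.p. → 4 s.f.; 79.18 + 1.0 = 80.18, limited to 1 d.p. → 3 s.f.
Carrying full precision, 245.4177 ÷ 80.18 = 3.06083437266…; keep min(4, 3) = 3 s.f.
Rounded to 3 significant figures: 3.06.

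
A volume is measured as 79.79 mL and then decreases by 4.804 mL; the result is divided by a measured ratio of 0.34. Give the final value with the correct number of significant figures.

2.2 × 10² mL

79.79 mL − 4.804 mL = 74.986 mL; the difference is limited to 2 decimal places (4 s.f.).
Carrying full precision, 74.986 ÷ 0.34 = 220.547058824… mL; 0.34 has 2 s.f., so the result keeps min(4, 2) = 2 s.f.
Rounded to 2 significant figures: 2.2 × 10² mL.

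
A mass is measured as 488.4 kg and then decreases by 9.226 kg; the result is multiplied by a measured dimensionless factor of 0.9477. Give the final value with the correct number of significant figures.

488.4 kg − 9.226 kg = 479.174 kg; the difference is limited to 1 decimal place (4 s.f.).
Carrying full precision, 479.174 × 0.9477 = 454.1131998 kg; 0.9477 has 4 s.f., so the result keeps min(4, 4) = 4 s.f.
Rounded to 4 significant figures: 454.1 kg.

454.1 kg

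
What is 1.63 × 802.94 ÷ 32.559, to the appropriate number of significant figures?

40.2

1.63 × 802.94 ÷ 32.559 = 40.1975552075…
Multiplication/division keeps the fewest significant figures: 1.63 → 3 s.f., 802.94 → 5 s.f., 32.559 → 5 s.f.; limit is 3.
Rounded to 3 significant figures: 40.2.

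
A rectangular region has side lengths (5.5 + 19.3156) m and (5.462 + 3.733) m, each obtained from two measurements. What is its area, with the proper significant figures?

228 m²

5.5 + 19.3156 = 24.8156, limited to 1 d.p. → 3 s.f.; 5.462 + 3.733 = 9.195, limited to 3 d.p. → 4 s.f.
Carrying full precision, 24.8156 × 9.195 = 228.179442; keep min(3, 4) = 3 s.f.
Rounded to 3 significant figures: 228 m².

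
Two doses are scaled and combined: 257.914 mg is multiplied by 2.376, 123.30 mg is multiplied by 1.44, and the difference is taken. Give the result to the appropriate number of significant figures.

435 mg

257.914 × 2.376 = 612.803664 → 612.8 mg (4 s.f., last digit at the 10^-1 place).
123.30 × 1.44 = 177.552 → 178 mg (3 s.f., last digit at the 10^0 place).
Difference: 435.251664 mg; keep the coarser place, 10^0.
Result: 435 mg.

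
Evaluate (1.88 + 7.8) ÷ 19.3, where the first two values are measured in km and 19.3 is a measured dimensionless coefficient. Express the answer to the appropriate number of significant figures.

1.88 km + 7.8 km = 9.68 km; the sum is limited to 1 decimal place (2 s.f.).
Carrying full precision, 9.68 ÷ 19.3 = 0.501554404145… km; 19.3 has 3 s.f., so the result keeps min(2, 3) = 2 s.f.
Rounded to 2 significant figures: 0.50 km.

0.50 km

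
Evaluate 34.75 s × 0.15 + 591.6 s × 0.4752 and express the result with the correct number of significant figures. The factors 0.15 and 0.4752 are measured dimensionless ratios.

34.75 × 0.15 = 5.2125 → 5.2 s (2 s.f., last digit at the 10^-1 place).
591.6 × 0.4752 = 281.12832 → 281.1 s (4 s.f., last digit at the 10^-1 place).
Sum: 286.34082 s; keep the coarser place, 10^-1.
Result: 286.3 s.

286.3 s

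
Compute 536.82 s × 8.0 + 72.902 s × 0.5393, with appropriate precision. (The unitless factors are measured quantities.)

4.3 × 10^3 s

536.82 × 8.0 = 4294.56 → 4.3 × 10^3 s (2 s.f., last digit at the 10^2 place).
72.902 × 0.5393 = 39.3160486 → 39.32 s (4 s.f., last digit at the 10^-2 place).
Sum: 4333.8760486 s; keep the coarser place, 10^2.
Result: 4.3 × 10^3 s.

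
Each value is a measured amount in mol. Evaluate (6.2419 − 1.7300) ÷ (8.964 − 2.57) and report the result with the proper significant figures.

6.2419 − 1.7300 = 4.5119, limited to 4 d.p. → 5 s.f.; 8.964 − 2.57 = 6.394, limited to 2 d.p. → 3 s.f.
Carrying full precision, 4.5119 ÷ 6.394 = 0.705645918048…; keep min(5, 3) = 3 s.f.
Rounded to 3 significant figures: 0.706.

0.706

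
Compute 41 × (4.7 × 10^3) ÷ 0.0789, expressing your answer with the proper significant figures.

41 × (4.7 × 10^3) ÷ 0.0789 = 2442332.06591…
Multiplication/division keeps the fewest significant figures: 41 → 2 s.f., 4.7 × 10^3 → 2 s.f., 0.0789 → 3 s.f.; limit is 2.
Rounded to 2 significant figures: 2.4 × 10^6.

2.4 × 10^6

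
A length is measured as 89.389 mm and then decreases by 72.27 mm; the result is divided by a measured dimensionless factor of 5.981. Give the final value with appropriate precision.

2.862 mm

89.389 mm − 72.27 mm = 17.119 mm; the difference is limited to 2 decimal places (4 s.f.).
Carrying full precision, 17.119 ÷ 5.981 = 2.86223039625… mm; 5.981 has 4 s.f., so the result keeps min(4, 4) = 4 s.f.
Rounded to 4 significant figures: 2.862 mm.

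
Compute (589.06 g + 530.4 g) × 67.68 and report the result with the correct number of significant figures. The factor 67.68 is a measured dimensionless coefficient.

7.577 × 10⁴ g

589.06 g + 530.4 g = 1119.46 g; the sum is limited to 1 decimal place (5 s.f.).
Carrying full precision, 1119.46 × 67.68 = 75765.0528 g; 67.68 has 4 s.f., so the result keeps min(5, 4) = 4 s.f.
Rounded to 4 significant figures: 7.577 × 10⁴ g.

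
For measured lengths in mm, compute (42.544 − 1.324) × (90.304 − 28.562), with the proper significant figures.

2545.0 mm²

42.544 − 1.324 = 41.220, limited to 3 d.p. → 5 s.f.; 90.304 − 28.562 = 61.742, limited to 3 d.p. → 5 s.f.
Carrying full precision, 41.220 × 61.742 = 2545.00524; keep min(5, 5) = 5 s.f.
Rounded to 5 significant figures: 2545.0 mm².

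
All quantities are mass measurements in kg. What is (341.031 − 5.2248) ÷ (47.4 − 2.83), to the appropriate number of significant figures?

341.031 − 5.2248 = 335.8062, limited to 3 d.p. → 6 s.f.; 47.4 − 2.83 = 44.57, limited to 1 d.p. → 3 s.f.
Carrying full precision, 335.8062 ÷ 44.57 = 7.53435494727…; keep min(6, 3) = 3 s.f.
Rounded to 3 significant figures: 7.53.

7.53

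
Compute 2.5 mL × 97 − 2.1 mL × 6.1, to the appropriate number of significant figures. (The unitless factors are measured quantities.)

2.5 × 97 = 242.5 → 2.4 × 10^2 mL (2 s.f., last digit at the 10^1 place).
2.1 × 6.1 = 12.81 → 13 mL (2 s.f., last digit at the 10^0 place).
Difference: 229.69 mL; keep the coarser place, 10^1.
Result: 2.3 × 10^2 mL.

2.3 × 10^2 mL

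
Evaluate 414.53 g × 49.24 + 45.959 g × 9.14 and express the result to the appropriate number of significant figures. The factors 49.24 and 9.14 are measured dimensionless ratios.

2.083 × 10^4 g

414.53 × 49.24 = 20411.4572 → 2.041 × 10^4 g (4 s.f., last digit at the 10^1 place).
45.959 × 9.14 = 420.06526 → 420. g (3 s.f., last digit at the 10^0 place).
Sum: 20831.52246 g; keep the coarser place, 10^1.
Result: 2.083 × 10^4 g.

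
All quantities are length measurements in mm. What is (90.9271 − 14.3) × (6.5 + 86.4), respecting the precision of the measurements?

7.12 × 10³ mm²

90.9271 − 14.3 = 76.6271, limited to 1 d.p. → 3 s.f.; 6.5 + 86.4 = 92.9, limited to 1 d.p. → 3 s.f.
Carrying full precision, 76.6271 × 92.9 = 7118.65759; keep min(3, 3) = 3 s.f.
Rounded to 3 significant figures: 7.12 × 10³ mm².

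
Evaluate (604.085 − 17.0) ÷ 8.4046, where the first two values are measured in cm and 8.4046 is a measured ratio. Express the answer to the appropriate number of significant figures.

69.85 cm

604.085 cm − 17.0 cm = 587.085 cm; the difference is limited to 1 decimal place (4 s.f.).
Carrying full precision, 587.085 ÷ 8.4046 = 69.8528186945… cm; 8.4046 has 5 s.f., so the result keeps min(4, 5) = 4 s.f.
Rounded to 4 significant figures: 69.85 cm.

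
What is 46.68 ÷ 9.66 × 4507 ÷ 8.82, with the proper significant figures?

2.47 × 10³

46.68 ÷ 9.66 × 4507 ÷ 8.82 = 2469.29339023…
Multiplication/division keeps the fewest significant figures: 46.68 → 4 s.f., 9.66 → 3 s.f., 4507 → 4 s.f., 8.82 → 3 s.f.; limit is 3.
Rounded to 3 significant figures: 2.47 × 10³.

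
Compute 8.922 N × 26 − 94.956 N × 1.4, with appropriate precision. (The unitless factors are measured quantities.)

1.0 × 10^2 N

8.922 × 26 = 231.972 → 2.3 × 10^2 N (2 s.f., last digit at the 10^1 place).
94.956 × 1.4 = 132.9384 → 1.3 × 10^2 N (2 s.f., last digit at the 10^1 place).
Difference: 99.0336 N; keep the coarser place, 10^1.
Result: 1.0 × 10^2 N.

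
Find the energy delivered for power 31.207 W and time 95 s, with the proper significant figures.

3.0 × 10^3 J

energy delivered = 31.207 W × 95 s = 2964.665 J.
31.207 has 5 significant figures; 95 has 2.
Division/multiplication keeps the fewest: 2 significant figures.
Rounded: 3.0 × 10^3 J.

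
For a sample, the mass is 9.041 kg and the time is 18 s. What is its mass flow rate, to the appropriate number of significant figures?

mass flow rate = 9.041 kg ÷ 18 s = 0.502277777778… kg/s.
9.041 has 4 significant figures; 18 has 2.
Division/multiplication keeps the fewest: 2 significant figures.
Rounded: 0.50 kg/s.

0.50 kg/s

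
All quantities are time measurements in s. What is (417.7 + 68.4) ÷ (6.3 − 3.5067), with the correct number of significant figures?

417.7 + 68.4 = 486.1, limited to 1 d.p. → 4 s.f.; 6.3 − 3.5067 = 2.7933, limited to 1 d.p. → 2 s.f.
Carrying full precision, 486.1 ÷ 2.7933 = 174.023556367…; keep min(4, 2) = 2 s.f.
Rounded to 2 significant figures: 1.7 × 10^2.

1.7 × 10^2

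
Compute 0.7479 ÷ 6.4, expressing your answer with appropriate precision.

0.7479 ÷ 6.4 = 0.116859375
Multiplication/division keeps the fewest significant figures: 0.7479 → 4 s.f., 6.4 → 2 s.f.; limit is 2.
Rounded to 2 significant figures: 1.2 × 10^-1.

1.2 × 10^-1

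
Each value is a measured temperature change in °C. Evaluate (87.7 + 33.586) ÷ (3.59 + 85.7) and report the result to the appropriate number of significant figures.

1.36

87.7 + 33.586 = 121.286, limited to 1 d.p. → 4 s.f.; 3.59 + 85.7 = 89.29, limited to 1 d.p. → 3 s.f.
Carrying full precision, 121.286 ÷ 89.29 = 1.35833799978…; keep min(4, 3) = 3 s.f.
Rounded to 3 significant figures: 1.36.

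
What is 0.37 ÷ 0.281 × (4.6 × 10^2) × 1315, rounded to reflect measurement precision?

8.0 × 10^5

0.37 ÷ 0.281 × (4.6 × 10^2) × 1315 = 796487.544484…
Multiplication/division keeps the fewest significant figures: 0.37 → 2 s.f., 0.281 → 3 s.f., 4.6 × 10^2 → 2 s.f., 1315 → 4 s.f.; limit is 2.
Rounded to 2 significant figures: 8.0 × 10^5.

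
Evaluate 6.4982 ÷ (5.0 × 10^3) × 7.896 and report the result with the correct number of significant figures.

0.010

6.4982 ÷ (5.0 × 10^3) × 7.896 = 0.01026195744
Multiplication/division keeps the fewest significant figures: 6.4982 → 5 s.f., 5.0 × 10^3 → 2 s.f., 7.896 → 4 s.f.; limit is 2.
Rounded to 2 significant figures: 0.010.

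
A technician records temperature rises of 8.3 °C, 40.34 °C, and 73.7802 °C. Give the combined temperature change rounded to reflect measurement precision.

122.4 °C

8.3 °C + 40.34 °C + 73.7802 °C = 122.4202 °C.
Addition/subtraction keeps the fewest decimal places: 8.3 → 1 decimal place, 40.34 → 2 decimal places, 73.7802 → 4 decimal places; limit is 1.
Rounded to 1 decimal place: 122.4 °C.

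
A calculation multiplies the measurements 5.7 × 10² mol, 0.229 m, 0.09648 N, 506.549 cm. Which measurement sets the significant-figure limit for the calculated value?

5.7 × 10² mol

5.7 × 10² mol → 2 s.f.; 0.229 m → 3 s.f.; 0.09648 N → 4 s.f.; 506.549 cm → 6 s.f.
The fewest is 2 significant figures, from 5.7 × 10² mol.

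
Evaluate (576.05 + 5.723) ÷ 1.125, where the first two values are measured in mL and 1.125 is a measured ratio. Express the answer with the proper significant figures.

576.05 mL + 5.723 mL = 581.773 mL; the sum is limited to 2 decimal places (5 s.f.).
Carrying full precision, 581.773 ÷ 1.125 = 517.131555556… mL; 1.125 has 4 s.f., so the result keeps min(5, 4) = 4 s.f.
Rounded to 4 significant figures: 517.1 mL.

517.1 mL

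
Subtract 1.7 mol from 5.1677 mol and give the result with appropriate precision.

3.5 mol

5.1677 mol − 1.7 mol = 3.4677 mol.
Addition/subtraction keeps the fewest decimal places: 5.1677 → 4 decimal places, 1.7 → 1 decimal place; limit is 1.
Rounded to 1 decimal place: 3.5 mol.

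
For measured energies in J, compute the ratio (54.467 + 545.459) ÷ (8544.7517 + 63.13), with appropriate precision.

0.0696950

54.467 + 545.459 = 599.926, limited to 3 d.p. → 6 s.f.; 8544.7517 + 63.13 = 8607.8817, limited to 2 d.p. → 6 s.f.
Carrying full precision, 599.926 ÷ 8607.8817 = 0.0696949633962…; keep min(6, 6) = 6 s.f.
Rounded to 6 significant figures: 0.0696950.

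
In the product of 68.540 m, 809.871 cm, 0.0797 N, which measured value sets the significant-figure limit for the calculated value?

0.0797 N

68.540 m → 5 s.f.; 809.871 cm → 6 s.f.; 0.0797 N → 3 s.f.
The fewest is 3 significant figures, from 0.0797 N.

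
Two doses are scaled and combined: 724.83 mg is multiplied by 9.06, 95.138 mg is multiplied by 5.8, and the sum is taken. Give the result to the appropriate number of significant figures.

724.83 × 9.06 = 6566.9598 → 6.57 × 10³ mg (3 s.f., last digit at the 10^1 place).
95.138 × 5.8 = 551.8004 → 5.5 × 10² mg (2 s.f., last digit at the 10^1 place).
Sum: 7118.7602 mg; keep the coarser place, 10^1.
Result: 7.12 × 10³ mg.

7.12 × 10³ mg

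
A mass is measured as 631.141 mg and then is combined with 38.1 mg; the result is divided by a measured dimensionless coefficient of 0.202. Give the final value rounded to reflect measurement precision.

3.31 × 10³ mg

631.141 mg + 38.1 mg = 669.241 mg; the sum is limited to 1 decimal place (4 s.f.).
Carrying full precision, 669.241 ÷ 0.202 = 3313.07425743… mg; 0.202 has 3 s.f., so the result keeps min(4, 3) = 3 s.f.
Rounded to 3 significant figures: 3.31 × 10³ mg.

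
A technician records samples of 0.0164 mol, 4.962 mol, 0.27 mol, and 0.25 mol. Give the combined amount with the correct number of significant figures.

0.0164 mol + 4.962 mol + 0.27 mol + 0.25 mol = 5.4984 mol.
Addition/subtraction keeps the fewest decimal places: 0.0164 → 4 decimal places, 4.962 → 3 decimal places, 0.27 → 2 decimal places, 0.25 → 2 decimal places; limit is 2.
Rounded to 2 decimal places: 5.50 mol.

5.50 mol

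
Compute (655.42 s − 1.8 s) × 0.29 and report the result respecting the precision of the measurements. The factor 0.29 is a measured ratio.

1.9 × 10^2 s

655.42 s − 1.8 s = 653.62 s; the difference is limited to 1 decimal place (4 s.f.).
Carrying full precision, 653.62 × 0.29 = 189.5498 s; 0.29 has 2 s.f., so the result keeps min(4, 2) = 2 s.f.
Rounded to 2 significant figures: 1.9 × 10^2 s.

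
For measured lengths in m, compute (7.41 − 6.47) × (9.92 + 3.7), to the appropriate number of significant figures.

7.41 − 6.47 = 0.94, limited to 2 d.p. → 2 s.f.; 9.92 + 3.7 = 13.62, limited to 1 d.p. → 3 s.f.
Carrying full precision, 0.94 × 13.62 = 12.8028; keep min(2, 3) = 2 s.f.
Rounded to 2 significant figures: 13 m².

13 m²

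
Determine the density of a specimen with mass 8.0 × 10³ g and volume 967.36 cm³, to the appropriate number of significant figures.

8.3 g/cm³

density = 8.0 × 10³ g ÷ 967.36 cm³ = 8.26993053258… g/cm³.
8.0 × 10³ has 2 significant figures; 967.36 has 5.
Division/multiplication keeps the fewest: 2 significant figures.
Rounded: 8.3 g/cm³.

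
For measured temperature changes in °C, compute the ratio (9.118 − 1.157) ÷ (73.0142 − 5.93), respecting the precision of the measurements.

9.118 − 1.157 = 7.961, limited to 3 d.p. → 4 s.f.; 73.0142 − 5.93 = 67.0842, limited to 2 d.p. → 4 s.f.
Carrying full precision, 7.961 ÷ 67.0842 = 0.118671758775…; keep min(4, 4) = 4 s.f.
Rounded to 4 significant figures: 0.1187.

0.1187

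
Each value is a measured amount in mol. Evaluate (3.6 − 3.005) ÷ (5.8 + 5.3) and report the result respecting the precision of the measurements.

3.6 − 3.005 = 0.595, limited to 1 d.p. → 1 s.f.; 5.8 + 5.3 = 11.1, limited to 1 d.p. → 3 s.f.
Carrying full precision, 0.595 ÷ 11.1 = 0.0536036036036…; keep min(1, 3) = 1 s.f.
Rounded to 1 significant figure: 0.05.

0.05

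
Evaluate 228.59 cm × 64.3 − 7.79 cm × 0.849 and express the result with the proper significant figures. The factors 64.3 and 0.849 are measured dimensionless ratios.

1.47 × 10⁴ cm

228.59 × 64.3 = 14698.337 → 1.47 × 10⁴ cm (3 s.f., last digit at the 10^2 place).
7.79 × 0.849 = 6.61371 → 6.61 cm (3 s.f., last digit at the 10^-2 place).
Difference: 14691.72329 cm; keep the coarser place, 10^2.
Result: 1.47 × 10⁴ cm.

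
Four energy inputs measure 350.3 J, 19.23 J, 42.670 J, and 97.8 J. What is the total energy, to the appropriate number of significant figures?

350.3 J + 19.23 J + 42.670 J + 97.8 J = 510.000 J.
Addition/subtraction keeps the fewest decimal places: 350.3 → 1 decimal place, 19.23 → 2 decimal places, 42.670 → 3 decimal places, 97.8 → 1 decimal place; limit is 1.
Rounded to 1 decimal place: 510.0 J.

510.0 J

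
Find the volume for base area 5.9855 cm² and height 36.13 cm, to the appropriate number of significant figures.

216.3 cm³

volume = 5.9855 cm² × 36.13 cm = 216.256115 cm³.
5.9855 has 5 significant figures; 36.13 has 4.
Division/multiplication keeps the fewest: 4 significant figures.
Rounded: 216.3 cm³.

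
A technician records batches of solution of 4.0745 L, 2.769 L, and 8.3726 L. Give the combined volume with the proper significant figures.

15.216 L

4.0745 L + 2.769 L + 8.3726 L = 15.2161 L.
Addition/subtraction keeps the fewest decimal places: 4.0745 → 4 decimal places, 2.769 → 3 decimal places, 8.3726 → 4 decimal places; limit is 3.
Rounded to 3 decimal places: 15.216 L.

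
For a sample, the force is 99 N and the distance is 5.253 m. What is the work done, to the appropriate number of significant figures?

work done = 99 N × 5.253 m = 520.047 J.
99 has 2 significant figures; 5.253 has 4.
Division/multiplication keeps the fewest: 2 significant figures.
Rounded: 5.2 × 10² J.

5.2 × 10² J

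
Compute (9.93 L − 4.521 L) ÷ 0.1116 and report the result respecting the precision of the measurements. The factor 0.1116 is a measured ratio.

9.93 L − 4.521 L = 5.409 L; the difference is limited to 2 decimal places (3 s.f.).
Carrying full precision, 5.409 ÷ 0.1116 = 48.4677419355… L; 0.1116 has 4 s.f., so the result keeps min(3, 4) = 3 s.f.
Rounded to 3 significant figures: 48.5 L.

48.5 L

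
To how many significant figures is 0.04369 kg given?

0.04369: leading zeros are not significant.

4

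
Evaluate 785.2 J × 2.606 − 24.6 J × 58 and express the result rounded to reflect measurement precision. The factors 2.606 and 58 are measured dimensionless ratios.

6 × 10^2 J

785.2 × 2.606 = 2046.2312 → 2046 J (4 s.f., last digit at the 10^0 place).
24.6 × 58 = 1426.8 → 1.4 × 10^3 J (2 s.f., last digit at the 10^2 place).
Difference: 619.4312 J; keep the coarser place, 10^2.
Result: 6 × 10^2 J.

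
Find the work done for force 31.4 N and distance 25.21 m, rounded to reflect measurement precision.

work done = 31.4 N × 25.21 m = 791.594 J.
31.4 has 3 significant figures; 25.21 has 4.
Division/multiplication keeps the fewest: 3 significant figures.
Rounded: 792 J.

792 J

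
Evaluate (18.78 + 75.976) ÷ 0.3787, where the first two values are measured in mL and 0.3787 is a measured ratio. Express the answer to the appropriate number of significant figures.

18.78 mL + 75.976 mL = 94.756 mL; the sum is limited to 2 decimal places (4 s.f.).
Carrying full precision, 94.756 ÷ 0.3787 = 250.213889622… mL; 0.3787 has 4 s.f., so the result keeps min(4, 4) = 4 s.f.
Rounded to 4 significant figures: 250.2 mL.

250.2 mL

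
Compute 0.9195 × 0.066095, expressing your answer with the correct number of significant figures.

0.06077

0.9195 × 0.066095 = 0.0607743525
Multiplication/division keeps the fewest significant figures: 0.9195 → 4 s.f., 0.066095 → 5 s.f.; limit is 4.
Rounded to 4 significant figures: 0.06077.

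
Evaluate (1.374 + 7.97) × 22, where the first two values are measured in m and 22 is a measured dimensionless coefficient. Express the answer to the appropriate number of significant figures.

1.374 m + 7.97 m = 9.344 m; the sum is limited to 2 decimal places (3 s.f.).
Carrying full precision, 9.344 × 22 = 205.568 m; 22 has 2 s.f., so the result keeps min(3, 2) = 2 s.f.
Rounded to 2 significant figures: 2.1 × 10^2 m.

2.1 × 10^2 m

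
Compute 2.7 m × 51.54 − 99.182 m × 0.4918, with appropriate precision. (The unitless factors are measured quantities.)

2.7 × 51.54 = 139.158 → 1.4 × 10^2 m (2 s.f., last digit at the 10^1 place).
99.182 × 0.4918 = 48.7777076 → 48.78 m (4 s.f., last digit at the 10^-2 place).
Difference: 90.3802924 m; keep the coarser place, 10^1.
Result: 9 × 10^1 m.

9 × 10^1 m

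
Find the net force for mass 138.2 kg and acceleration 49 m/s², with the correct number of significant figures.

net force = 138.2 kg × 49 m/s² = 6771.8 N.
138.2 has 4 significant figures; 49 has 2.
Division/multiplication keeps the fewest: 2 significant figures.
Rounded: 6.8 × 10^3 N.

6.8 × 10^3 N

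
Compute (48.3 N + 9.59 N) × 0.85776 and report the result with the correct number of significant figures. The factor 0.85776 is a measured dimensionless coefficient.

49.7 N

48.3 N + 9.59 N = 57.89 N; the sum is limited to 1 decimal place (3 s.f.).
Carrying full precision, 57.89 × 0.85776 = 49.6557264 N; 0.85776 has 5 s.f., so the result keeps min(3, 5) = 3 s.f.
Rounded to 3 significant figures: 49.7 N.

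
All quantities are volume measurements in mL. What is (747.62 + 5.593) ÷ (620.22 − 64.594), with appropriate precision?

1.3556

747.62 + 5.593 = 753.213, limited to 2 d.p. → 5 s.f.; 620.22 − 64.594 = 555.626, limited to 2 d.p. → 5 s.f.
Carrying full precision, 753.213 ÷ 555.626 = 1.35561150846…; keep min(5, 5) = 5 s.f.
Rounded to 5 significant figures: 1.3556.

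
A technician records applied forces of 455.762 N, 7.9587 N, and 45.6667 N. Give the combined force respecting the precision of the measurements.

455.762 N + 7.9587 N + 45.6667 N = 509.3874 N.
Addition/subtraction keeps the fewest decimal places: 455.762 → 3 decimal places, 7.9587 → 4 decimal places, 45.6667 → 4 decimal places; limit is 3.
Rounded to 3 decimal places: 509.387 N.

509.387 N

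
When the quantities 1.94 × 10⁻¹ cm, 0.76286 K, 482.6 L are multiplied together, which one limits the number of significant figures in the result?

1.94 × 10⁻¹ cm

1.94 × 10⁻¹ cm → 3 s.f.; 0.76286 K → 5 s.f.; 482.6 L → 4 s.f.
The fewest is 3 significant figures, from 1.94 × 10⁻¹ cm.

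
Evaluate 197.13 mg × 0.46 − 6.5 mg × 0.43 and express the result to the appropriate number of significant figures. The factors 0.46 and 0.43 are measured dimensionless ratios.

197.13 × 0.46 = 90.6798 → 91 mg (2 s.f., last digit at the 10^0 place).
6.5 × 0.43 = 2.795 → 2.8 mg (2 s.f., last digit at the 10^-1 place).
Difference: 87.8848 mg; keep the coarser place, 10^0.
Result: 88 mg.

88 mg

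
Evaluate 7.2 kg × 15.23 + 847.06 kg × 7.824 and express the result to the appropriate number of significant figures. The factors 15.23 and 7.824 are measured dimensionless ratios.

7.2 × 15.23 = 109.656 → 1.1 × 10² kg (2 s.f., last digit at the 10^1 place).
847.06 × 7.824 = 6627.39744 → 6627 kg (4 s.f., last digit at the 10^0 place).
Sum: 6737.05344 kg; keep the coarser place, 10^1.
Result: 6.74 × 10³ kg.

6.74 × 10³ kg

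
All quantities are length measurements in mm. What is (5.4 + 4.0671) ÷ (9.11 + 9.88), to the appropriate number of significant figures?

5.4 + 4.0671 = 9.4671, limited to 1 d.p. → 2 s.f.; 9.11 + 9.88 = 18.99, limited to 2 d.p. → 4 s.f.
Carrying full precision, 9.4671 ÷ 18.99 = 0.498530805687…; keep min(2, 4) = 2 s.f.
Rounded to 2 significant figures: 0.50.

0.50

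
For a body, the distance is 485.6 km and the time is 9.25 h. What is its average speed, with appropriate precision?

average speed = 485.6 km ÷ 9.25 h = 52.4972972973… km/h.
485.6 has 4 significant figures; 9.25 has 3.
Division/multiplication keeps the fewest: 3 significant figures.
Rounded: 52.5 km/h.

52.5 km/h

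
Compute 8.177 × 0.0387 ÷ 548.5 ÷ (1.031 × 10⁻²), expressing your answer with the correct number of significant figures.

0.0560

8.177 × 0.0387 ÷ 548.5 ÷ (1.031 × 10⁻²) = 0.0559589640029…
Multiplication/division keeps the fewest significant figures: 8.177 → 4 s.f., 0.0387 → 3 s.f., 548.5 → 4 s.f., 1.031 × 10⁻² → 4 s.f.; limit is 3.
Rounded to 3 significant figures: 0.0560.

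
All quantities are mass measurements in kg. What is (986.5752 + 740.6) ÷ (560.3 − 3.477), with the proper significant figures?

986.5752 + 740.6 = 1727.1752, limited to 1 d.p. → 5 s.f.; 560.3 − 3.477 = 556.823, limited to 1 d.p. → 4 s.f.
Carrying full precision, 1727.1752 ÷ 556.823 = 3.1018388249…; keep min(5, 4) = 4 s.f.
Rounded to 4 significant figures: 3.102.

3.102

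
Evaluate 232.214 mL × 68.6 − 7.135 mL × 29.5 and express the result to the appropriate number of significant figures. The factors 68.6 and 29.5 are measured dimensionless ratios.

232.214 × 68.6 = 15929.8804 → 1.59 × 10⁴ mL (3 s.f., last digit at the 10^2 place).
7.135 × 29.5 = 210.4825 → 2.10 × 10² mL (3 s.f., last digit at the 10^0 place).
Difference: 15719.3979 mL; keep the coarser place, 10^2.
Result: 1.57 × 10⁴ mL.

1.57 × 10⁴ mL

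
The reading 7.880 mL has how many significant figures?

4

7.880: trailing zeros after a decimal point are significant.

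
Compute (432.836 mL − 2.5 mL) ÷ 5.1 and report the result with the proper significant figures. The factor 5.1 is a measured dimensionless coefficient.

432.836 mL − 2.5 mL = 430.336 mL; the difference is limited to 1 decimal place (4 s.f.).
Carrying full precision, 430.336 ÷ 5.1 = 84.3796078431… mL; 5.1 has 2 s.f., so the result keeps min(4, 2) = 2 s.f.
Rounded to 2 significant figures: 84 mL.

84 mL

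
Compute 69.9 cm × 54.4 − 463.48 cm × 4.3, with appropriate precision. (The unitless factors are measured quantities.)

1.8 × 10³ cm

69.9 × 54.4 = 3802.56 → 3.80 × 10³ cm (3 s.f., last digit at the 10^1 place).
463.48 × 4.3 = 1992.964 → 2.0 × 10³ cm (2 s.f., last digit at the 10^2 place).
Difference: 1809.596 cm; keep the coarser place, 10^2.
Result: 1.8 × 10³ cm.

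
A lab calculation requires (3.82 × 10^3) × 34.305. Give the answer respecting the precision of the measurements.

(3.82 × 10^3) × 34.305 = 131045.1
Multiplication/division keeps the fewest significant figures: 3.82 × 10^3 → 3 s.f., 34.305 → 5 s.f.; limit is 3.
Rounded to 3 significant figures: 1.31 × 10^5.

1.31 × 10^5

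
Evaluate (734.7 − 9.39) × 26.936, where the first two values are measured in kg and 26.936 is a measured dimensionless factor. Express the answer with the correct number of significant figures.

734.7 kg − 9.39 kg = 725.31 kg; the difference is limited to 1 decimal place (4 s.f.).
Carrying full precision, 725.31 × 26.936 = 19536.95016 kg; 26.936 has 5 s.f., so the result keeps min(4, 5) = 4 s.f.
Rounded to 4 significant figures: 1.954 × 10⁴ kg.

1.954 × 10⁴ kg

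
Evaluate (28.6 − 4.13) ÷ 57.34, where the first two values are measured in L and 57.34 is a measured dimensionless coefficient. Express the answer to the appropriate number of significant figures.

28.6 L − 4.13 L = 24.47 L; the difference is limited to 1 decimal place (3 s.f.).
Carrying full precision, 24.47 ÷ 57.34 = 0.426752703174… L; 57.34 has 4 s.f., so the result keeps min(3, 4) = 3 s.f.
Rounded to 3 significant figures: 0.427 L.

0.427 L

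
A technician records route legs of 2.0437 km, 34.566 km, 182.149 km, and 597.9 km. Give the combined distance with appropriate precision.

816.7 km

2.0437 km + 34.566 km + 182.149 km + 597.9 km = 816.6587 km.
Addition/subtraction keeps the fewest decimal places: 2.0437 → 4 decimal places, 34.566 → 3 decimal places, 182.149 → 3 decimal places, 597.9 → 1 decimal place; limit is 1.
Rounded to 1 decimal place: 816.7 km.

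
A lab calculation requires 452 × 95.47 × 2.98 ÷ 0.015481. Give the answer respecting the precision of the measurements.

8.31 × 10^6

452 × 95.47 × 2.98 ÷ 0.015481 = 8306586.86131…
Multiplication/division keeps the fewest significant figures: 452 → 3 s.f., 95.47 → 4 s.f., 2.98 → 3 s.f., 0.015481 → 5 s.f.; limit is 3.
Rounded to 3 significant figures: 8.31 × 10^6.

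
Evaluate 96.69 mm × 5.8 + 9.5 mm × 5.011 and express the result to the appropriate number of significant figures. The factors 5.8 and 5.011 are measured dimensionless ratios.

6.1 × 10^2 mm

96.69 × 5.8 = 560.802 → 5.6 × 10^2 mm (2 s.f., last digit at the 10^1 place).
9.5 × 5.011 = 47.6045 → 48 mm (2 s.f., last digit at the 10^0 place).
Sum: 608.4065 mm; keep the coarser place, 10^1.
Result: 6.1 × 10^2 mm.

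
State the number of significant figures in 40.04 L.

4

40.04: zeros between nonzero digits are significant.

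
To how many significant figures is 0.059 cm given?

2

0.059: leading zeros are not significant.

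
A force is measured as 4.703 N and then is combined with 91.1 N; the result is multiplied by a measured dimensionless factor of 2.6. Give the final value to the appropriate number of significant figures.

2.5 × 10² N

4.703 N + 91.1 N = 95.803 N; the sum is limited to 1 decimal place (3 s.f.).
Carrying full precision, 95.803 × 2.6 = 249.0878 N; 2.6 has 2 s.f., so the result keeps min(3, 2) = 2 s.f.
Rounded to 2 significant figures: 2.5 × 10² N.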